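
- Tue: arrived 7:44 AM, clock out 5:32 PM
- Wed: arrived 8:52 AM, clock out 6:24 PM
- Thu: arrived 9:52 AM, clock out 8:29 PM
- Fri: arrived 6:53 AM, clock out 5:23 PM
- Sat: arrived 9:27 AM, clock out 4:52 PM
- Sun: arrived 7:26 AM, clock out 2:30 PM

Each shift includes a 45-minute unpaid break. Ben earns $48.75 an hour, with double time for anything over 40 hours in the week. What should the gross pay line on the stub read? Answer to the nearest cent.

Tue: 7:44 AM–5:32 PM = 9 h 48 min; less 45 min break → 9 h 3 min
Wed: 8:52 AM–6:24 PM = 9 h 32 min; less 45 min break → 8 h 47 min
Thu: 9:52 AM–8:29 PM = 10 h 37 min; less 45 min break → 9 h 52 min
Fri: 6:53 AM–5:23 PM = 10 h 30 min; less 45 min break → 9 h 45 min
Sat: 9:27 AM–4:52 PM = 7 h 25 min; less 45 min break → 6 h 40 min
Sun: 7:26 AM–2:30 PM = 7 h 4 min; less 45 min break → 6 h 19 min
Total worked: 50 h 26 min = 3026 min.
Regular 40 h 0 min = 2400 min at $48.75/h; overtime 10 h 26 min = 626 min at $97.50/h.
Pay = (2400 × $48.75 + 626 × $97.50) ÷ 60 = $2967.25.

$2967.25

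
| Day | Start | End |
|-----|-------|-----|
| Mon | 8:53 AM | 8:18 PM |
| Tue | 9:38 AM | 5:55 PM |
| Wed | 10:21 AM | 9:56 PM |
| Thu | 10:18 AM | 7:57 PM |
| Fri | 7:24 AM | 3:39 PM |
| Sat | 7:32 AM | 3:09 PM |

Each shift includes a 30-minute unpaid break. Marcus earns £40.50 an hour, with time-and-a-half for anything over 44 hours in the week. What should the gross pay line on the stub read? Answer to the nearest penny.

£2377.35

Mon: 8:53 AM–8:18 PM = 11 h 25 min; less 30 min break → 10 h 55 min
Tue: 9:38 AM–5:55 PM = 8 h 17 min; less 30 min break → 7 h 47 min
Wed: 10:21 AM–9:56 PM = 11 h 35 min; less 30 min break → 11 h 5 min
Thu: 10:18 AM–7:57 PM = 9 h 39 min; less 30 min break → 9 h 9 min
Fri: 7:24 AM–3:39 PM = 8 h 15 min; less 30 min break → 7 h 45 min
Sat: 7:32 AM–3:09 PM = 7 h 37 min; less 30 min break → 7 h 7 min
Total worked: 53 h 48 min = 3228 min.
Regular 44 h 0 min = 2640 min at £40.50/h; overtime 9 h 48 min = 588 min at £60.75/h.
Pay = (2640 × £40.50 + 588 × £60.75) ÷ 60 = £2377.35.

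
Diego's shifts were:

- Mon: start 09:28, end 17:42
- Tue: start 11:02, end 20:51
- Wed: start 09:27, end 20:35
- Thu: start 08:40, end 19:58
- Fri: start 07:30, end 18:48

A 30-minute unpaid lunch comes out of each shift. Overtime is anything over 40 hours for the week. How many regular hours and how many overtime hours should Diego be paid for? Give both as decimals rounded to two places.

Mon: 09:28–17:42 = 8 h 14 min; less 30 min break → 7 h 44 min
Tue: 11:02–20:51 = 9 h 49 min; less 30 min break → 9 h 19 min
Wed: 09:27–20:35 = 11 h 8 min; less 30 min break → 10 h 38 min
Thu: 08:40–19:58 = 11 h 18 min; less 30 min break → 10 h 48 min
Fri: 07:30–18:48 = 11 h 18 min; less 30 min break → 10 h 48 min
Total worked: 49 h 17 min = 49.28 h.
Threshold 40 h → overtime 9 h 17 min, regular 40 h 0 min.

Regular 40.00 hours, overtime 9.28 hours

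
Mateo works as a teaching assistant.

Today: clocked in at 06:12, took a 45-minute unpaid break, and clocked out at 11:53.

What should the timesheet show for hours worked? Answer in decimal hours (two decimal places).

4.93 hours

Today: 06:12–11:53 = 5 h 41 min; less 45 min break → 4 h 56 min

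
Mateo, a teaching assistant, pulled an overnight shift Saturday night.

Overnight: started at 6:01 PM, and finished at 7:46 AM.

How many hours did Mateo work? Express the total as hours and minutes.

13 h 45 min

Overnight: 6:01 PM → midnight = 5 h 59 min; midnight → 7:46 AM = 7 h 46 min; span 13 h 45 min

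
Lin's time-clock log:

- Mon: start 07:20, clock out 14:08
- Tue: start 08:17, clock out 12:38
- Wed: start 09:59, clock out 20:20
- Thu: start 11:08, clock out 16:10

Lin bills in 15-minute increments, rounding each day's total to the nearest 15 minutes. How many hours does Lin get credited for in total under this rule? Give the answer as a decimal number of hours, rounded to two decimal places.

Mon: 07:20–14:08 = 6 h 48 min → rounds to 6 h 45 min
Tue: 08:17–12:38 = 4 h 21 min → rounds to 4 h 15 min
Wed: 09:59–20:20 = 10 h 21 min → rounds to 10 h 15 min
Thu: 11:08–16:10 = 5 h 2 min → rounds to 5 h 0 min
Total credited: 26 h 15 min.

26.25 hours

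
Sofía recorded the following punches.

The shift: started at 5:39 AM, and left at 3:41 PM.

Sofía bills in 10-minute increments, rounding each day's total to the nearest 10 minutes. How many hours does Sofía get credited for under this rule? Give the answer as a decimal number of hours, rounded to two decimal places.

The shift: 5:39 AM–3:41 PM = 10 h 2 min → rounds to 10 h 0 min

10.00 hours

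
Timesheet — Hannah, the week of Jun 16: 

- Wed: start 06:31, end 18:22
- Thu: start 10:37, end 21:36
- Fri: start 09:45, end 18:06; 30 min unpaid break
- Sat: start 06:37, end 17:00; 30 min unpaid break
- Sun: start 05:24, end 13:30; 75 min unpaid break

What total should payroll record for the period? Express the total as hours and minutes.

Wed: 06:31–18:22 = 11 h 51 min
Thu: 10:37–21:36 = 10 h 59 min
Fri: 09:45–18:06 = 8 h 21 min; less 30 min break → 7 h 51 min
Sat: 06:37–17:00 = 10 h 23 min; less 30 min break → 9 h 53 min
Sun: 05:24–13:30 = 8 h 6 min; less 75 min break → 6 h 51 min
Total: 11 h 51 min + 10 h 59 min + 7 h 51 min + 9 h 53 min + 6 h 51 min = 47 h 25 min.

47 h 25 min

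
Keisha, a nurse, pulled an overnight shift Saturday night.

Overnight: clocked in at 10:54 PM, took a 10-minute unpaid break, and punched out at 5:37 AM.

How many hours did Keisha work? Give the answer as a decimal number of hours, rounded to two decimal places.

Overnight: 10:54 PM → midnight = 1 h 6 min; midnight → 5:37 AM = 5 h 37 min; span 6 h 43 min; less 10 min break → 6 h 33 min

6.55 hours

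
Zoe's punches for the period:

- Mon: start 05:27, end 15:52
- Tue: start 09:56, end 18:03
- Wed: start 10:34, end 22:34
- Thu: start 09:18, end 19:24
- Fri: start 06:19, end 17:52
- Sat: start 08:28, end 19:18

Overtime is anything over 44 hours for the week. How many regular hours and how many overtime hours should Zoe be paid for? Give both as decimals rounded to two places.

Regular 44.00 hours, overtime 19.02 hours

Mon: 05:27–15:52 = 10 h 25 min
Tue: 09:56–18:03 = 8 h 7 min
Wed: 10:34–22:34 = 12 h 0 min
Thu: 09:18–19:24 = 10 h 6 min
Fri: 06:19–17:52 = 11 h 33 min
Sat: 08:28–19:18 = 10 h 50 min
Total worked: 63 h 1 min = 63.02 h.
Threshold 44 h → overtime 19 h 1 min, regular 44 h 0 min.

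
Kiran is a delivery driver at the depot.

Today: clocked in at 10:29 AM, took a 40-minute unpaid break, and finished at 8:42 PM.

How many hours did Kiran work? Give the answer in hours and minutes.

Today: 10:29 AM–8:42 PM = 10 h 13 min; less 40 min break → 9 h 33 min

9 h 33 min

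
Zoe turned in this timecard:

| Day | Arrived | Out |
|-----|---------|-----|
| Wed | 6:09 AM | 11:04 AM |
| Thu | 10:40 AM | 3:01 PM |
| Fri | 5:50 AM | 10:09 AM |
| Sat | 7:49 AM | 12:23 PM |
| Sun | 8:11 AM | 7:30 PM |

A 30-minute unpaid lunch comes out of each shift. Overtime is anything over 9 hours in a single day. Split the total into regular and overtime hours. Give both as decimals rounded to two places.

Wed: 6:09 AM–11:04 AM = 4 h 55 min; less 30 min break → 4 h 25 min
Thu: 10:40 AM–3:01 PM = 4 h 21 min; less 30 min break → 3 h 51 min
Fri: 5:50 AM–10:09 AM = 4 h 19 min; less 30 min break → 3 h 49 min
Sat: 7:49 AM–12:23 PM = 4 h 34 min; less 30 min break → 4 h 4 min
Sun: 8:11 AM–7:30 PM = 11 h 19 min; less 30 min break → 10 h 49 min
Wed reg 4 h 25 min / OT 0 h 0 min; Thu reg 3 h 51 min / OT 0 h 0 min; Fri reg 3 h 49 min / OT 0 h 0 min; Sat reg 4 h 4 min / OT 0 h 0 min; Sun reg 9 h 0 min / OT 1 h 49 min.
Totals: regular 25 h 9 min, overtime 1 h 49 min.

Regular 25.15 hours, overtime 1.82 hours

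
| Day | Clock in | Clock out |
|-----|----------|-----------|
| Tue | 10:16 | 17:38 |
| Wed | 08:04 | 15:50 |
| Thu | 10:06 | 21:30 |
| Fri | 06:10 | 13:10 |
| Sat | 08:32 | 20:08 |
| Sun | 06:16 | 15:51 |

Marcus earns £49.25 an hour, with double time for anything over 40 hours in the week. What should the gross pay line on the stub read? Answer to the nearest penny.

Tue: 10:16–17:38 = 7 h 22 min
Wed: 08:04–15:50 = 7 h 46 min
Thu: 10:06–21:30 = 11 h 24 min
Fri: 06:10–13:10 = 7 h 0 min
Sat: 08:32–20:08 = 11 h 36 min
Sun: 06:16–15:51 = 9 h 35 min
Total worked: 54 h 43 min = 3283 min.
Regular 40 h 0 min = 2400 min at £49.25/h; overtime 14 h 43 min = 883 min at £98.50/h.
Pay = (2400 × £49.25 + 883 × £98.50) ÷ 60 = £3419.59.

£3419.59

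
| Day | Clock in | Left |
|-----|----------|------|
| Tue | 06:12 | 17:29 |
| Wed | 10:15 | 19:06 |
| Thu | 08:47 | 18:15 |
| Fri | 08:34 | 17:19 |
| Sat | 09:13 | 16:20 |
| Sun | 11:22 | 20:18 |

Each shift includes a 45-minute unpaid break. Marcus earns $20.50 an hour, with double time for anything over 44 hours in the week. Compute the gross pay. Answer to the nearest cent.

Tue: 06:12–17:29 = 11 h 17 min; less 45 min break → 10 h 32 min
Wed: 10:15–19:06 = 8 h 51 min; less 45 min break → 8 h 6 min
Thu: 08:47–18:15 = 9 h 28 min; less 45 min break → 8 h 43 min
Fri: 08:34–17:19 = 8 h 45 min; less 45 min break → 8 h 0 min
Sat: 09:13–16:20 = 7 h 7 min; less 45 min break → 6 h 22 min
Sun: 11:22–20:18 = 8 h 56 min; less 45 min break → 8 h 11 min
Total worked: 49 h 54 min = 2994 min.
Regular 44 h 0 min = 2640 min at $20.50/h; overtime 5 h 54 min = 354 min at $41.00/h.
Pay = (2640 × $20.50 + 354 × $41.00) ÷ 60 = $1143.90.

$1143.90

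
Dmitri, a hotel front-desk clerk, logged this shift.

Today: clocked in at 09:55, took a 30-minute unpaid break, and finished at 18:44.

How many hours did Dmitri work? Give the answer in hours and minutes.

Today: 09:55–18:44 = 8 h 49 min; less 30 min break → 8 h 19 min

8 h 19 min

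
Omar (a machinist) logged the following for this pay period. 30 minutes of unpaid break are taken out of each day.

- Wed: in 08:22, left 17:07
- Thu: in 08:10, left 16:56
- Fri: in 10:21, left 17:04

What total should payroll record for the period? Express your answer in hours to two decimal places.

Wed: 08:22–17:07 = 8 h 45 min; less 30 min break → 8 h 15 min
Thu: 08:10–16:56 = 8 h 46 min; less 30 min break → 8 h 16 min
Fri: 10:21–17:04 = 6 h 43 min; less 30 min break → 6 h 13 min
Total: 8 h 15 min + 8 h 16 min + 6 h 13 min = 22 h 44 min.

22.73 hours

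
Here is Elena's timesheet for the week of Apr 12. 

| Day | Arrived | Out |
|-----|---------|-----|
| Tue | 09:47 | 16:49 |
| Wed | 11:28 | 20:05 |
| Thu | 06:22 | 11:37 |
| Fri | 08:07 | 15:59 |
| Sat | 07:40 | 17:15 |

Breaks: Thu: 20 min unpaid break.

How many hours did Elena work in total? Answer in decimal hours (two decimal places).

38.02 hours

Tue: 09:47–16:49 = 7 h 2 min
Wed: 11:28–20:05 = 8 h 37 min
Thu: 06:22–11:37 = 5 h 15 min; less 20 min break → 4 h 55 min
Fri: 08:07–15:59 = 7 h 52 min
Sat: 07:40–17:15 = 9 h 35 min
Total: 7 h 2 min + 8 h 37 min + 4 h 55 min + 7 h 52 min + 9 h 35 min = 38 h 1 min.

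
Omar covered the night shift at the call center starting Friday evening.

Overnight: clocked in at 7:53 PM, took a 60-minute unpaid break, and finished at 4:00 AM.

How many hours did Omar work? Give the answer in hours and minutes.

Overnight: 7:53 PM → midnight = 4 h 7 min; midnight → 4:00 AM = 4 h 0 min; span 8 h 7 min; less 60 min break → 7 h 7 min

7 h 7 min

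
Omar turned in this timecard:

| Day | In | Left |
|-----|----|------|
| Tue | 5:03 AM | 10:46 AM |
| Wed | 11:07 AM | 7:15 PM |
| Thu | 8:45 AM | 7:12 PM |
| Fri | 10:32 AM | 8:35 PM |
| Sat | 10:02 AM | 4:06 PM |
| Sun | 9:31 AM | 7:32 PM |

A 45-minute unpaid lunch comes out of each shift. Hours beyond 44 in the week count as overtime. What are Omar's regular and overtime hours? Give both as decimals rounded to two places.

Tue: 5:03 AM–10:46 AM = 5 h 43 min; less 45 min break → 4 h 58 min
Wed: 11:07 AM–7:15 PM = 8 h 8 min; less 45 min break → 7 h 23 min
Thu: 8:45 AM–7:12 PM = 10 h 27 min; less 45 min break → 9 h 42 min
Fri: 10:32 AM–8:35 PM = 10 h 3 min; less 45 min break → 9 h 18 min
Sat: 10:02 AM–4:06 PM = 6 h 4 min; less 45 min break → 5 h 19 min
Sun: 9:31 AM–7:32 PM = 10 h 1 min; less 45 min break → 9 h 16 min
Total worked: 45 h 56 min = 45.93 h.
Threshold 44 h → overtime 1 h 56 min, regular 44 h 0 min.

Regular 44.00 hours, overtime 1.93 hours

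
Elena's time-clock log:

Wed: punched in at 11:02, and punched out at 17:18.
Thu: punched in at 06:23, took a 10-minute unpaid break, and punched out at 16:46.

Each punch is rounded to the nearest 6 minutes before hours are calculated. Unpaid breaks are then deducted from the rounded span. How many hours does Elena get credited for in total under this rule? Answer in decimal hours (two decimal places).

16.53 hours

Wed: in 11:02→11:00, out 17:18→17:18; 6 h 18 min
Thu: in 06:23→06:24, out 16:46→16:48; 10 h 24 min − 10 min = 10 h 14 min
Total credited: 16 h 32 min.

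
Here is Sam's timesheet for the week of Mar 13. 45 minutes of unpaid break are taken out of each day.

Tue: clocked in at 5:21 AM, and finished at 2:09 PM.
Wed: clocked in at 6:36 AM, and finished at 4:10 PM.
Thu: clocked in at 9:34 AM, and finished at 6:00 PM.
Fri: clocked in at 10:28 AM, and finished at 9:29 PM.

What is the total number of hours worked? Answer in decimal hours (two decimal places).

Tue: 5:21 AM–2:09 PM = 8 h 48 min; less 45 min break → 8 h 3 min
Wed: 6:36 AM–4:10 PM = 9 h 34 min; less 45 min break → 8 h 49 min
Thu: 9:34 AM–6:00 PM = 8 h 26 min; less 45 min break → 7 h 41 min
Fri: 10:28 AM–9:29 PM = 11 h 1 min; less 45 min break → 10 h 16 min
Total: 8 h 3 min + 8 h 49 min + 7 h 41 min + 10 h 16 min = 34 h 49 min.

34.82 hours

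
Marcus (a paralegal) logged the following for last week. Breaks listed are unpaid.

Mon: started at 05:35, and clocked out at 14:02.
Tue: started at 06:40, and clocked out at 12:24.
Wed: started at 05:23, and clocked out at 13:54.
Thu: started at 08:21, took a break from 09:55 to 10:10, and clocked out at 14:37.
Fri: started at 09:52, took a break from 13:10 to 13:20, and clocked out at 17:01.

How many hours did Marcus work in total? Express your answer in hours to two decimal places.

35.70 hours

Mon: 05:35–14:02 = 8 h 27 min
Tue: 06:40–12:24 = 5 h 44 min
Wed: 05:23–13:54 = 8 h 31 min
Thu: 08:21–14:37 = 6 h 16 min; less 15 min break → 6 h 1 min
Fri: 09:52–17:01 = 7 h 9 min; less 10 min break → 6 h 59 min
Total: 8 h 27 min + 5 h 44 min + 8 h 31 min + 6 h 1 min + 6 h 59 min = 35 h 42 min.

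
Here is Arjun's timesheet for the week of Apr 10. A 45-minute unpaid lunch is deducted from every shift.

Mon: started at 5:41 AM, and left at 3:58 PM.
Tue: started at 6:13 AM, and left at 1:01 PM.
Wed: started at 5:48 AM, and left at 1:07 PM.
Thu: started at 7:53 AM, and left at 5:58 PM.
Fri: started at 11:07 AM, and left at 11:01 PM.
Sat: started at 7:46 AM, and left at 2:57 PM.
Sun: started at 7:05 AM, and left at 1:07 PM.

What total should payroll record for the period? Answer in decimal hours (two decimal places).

Mon: 5:41 AM–3:58 PM = 10 h 17 min; less 45 min break → 9 h 32 min
Tue: 6:13 AM–1:01 PM = 6 h 48 min; less 45 min break → 6 h 3 min
Wed: 5:48 AM–1:07 PM = 7 h 19 min; less 45 min break → 6 h 34 min
Thu: 7:53 AM–5:58 PM = 10 h 5 min; less 45 min break → 9 h 20 min
Fri: 11:07 AM–11:01 PM = 11 h 54 min; less 45 min break → 11 h 9 min
Sat: 7:46 AM–2:57 PM = 7 h 11 min; less 45 min break → 6 h 26 min
Sun: 7:05 AM–1:07 PM = 6 h 2 min; less 45 min break → 5 h 17 min
Total: 9 h 32 min + 6 h 3 min + 6 h 34 min + 9 h 20 min + 11 h 9 min + 6 h 26 min + 5 h 17 min = 54 h 21 min.

54.35 hours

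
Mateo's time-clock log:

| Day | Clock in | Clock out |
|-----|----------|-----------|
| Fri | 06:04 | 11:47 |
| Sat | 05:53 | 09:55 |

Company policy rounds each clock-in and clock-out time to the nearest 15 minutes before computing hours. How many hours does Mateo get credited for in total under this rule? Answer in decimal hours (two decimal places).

Fri: in 06:04→06:00, out 11:47→11:45; 5 h 45 min
Sat: in 05:53→06:00, out 09:55→10:00; 4 h 0 min
Total credited: 9 h 45 min.

9.75 hours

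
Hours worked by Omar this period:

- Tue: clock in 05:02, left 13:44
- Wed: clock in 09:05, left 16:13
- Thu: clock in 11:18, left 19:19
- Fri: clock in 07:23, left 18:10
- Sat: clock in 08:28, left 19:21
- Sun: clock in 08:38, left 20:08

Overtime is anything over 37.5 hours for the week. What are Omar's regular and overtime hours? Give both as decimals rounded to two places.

Regular 37.50 hours, overtime 19.52 hours

Tue: 05:02–13:44 = 8 h 42 min
Wed: 09:05–16:13 = 7 h 8 min
Thu: 11:18–19:19 = 8 h 1 min
Fri: 07:23–18:10 = 10 h 47 min
Sat: 08:28–19:21 = 10 h 53 min
Sun: 08:38–20:08 = 11 h 30 min
Total worked: 57 h 1 min = 57.02 h.
Threshold 37.5 h → overtime 19 h 31 min, regular 37 h 30 min.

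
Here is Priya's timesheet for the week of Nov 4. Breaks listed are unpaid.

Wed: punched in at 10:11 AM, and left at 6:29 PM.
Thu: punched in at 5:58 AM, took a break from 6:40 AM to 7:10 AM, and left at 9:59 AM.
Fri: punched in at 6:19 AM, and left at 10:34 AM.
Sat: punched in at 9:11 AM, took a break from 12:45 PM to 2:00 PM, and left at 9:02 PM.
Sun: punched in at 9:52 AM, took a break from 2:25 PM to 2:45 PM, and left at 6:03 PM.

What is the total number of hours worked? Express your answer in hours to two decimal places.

34.52 hours

Wed: 10:11 AM–6:29 PM = 8 h 18 min
Thu: 5:58 AM–9:59 AM = 4 h 1 min; less 30 min break → 3 h 31 min
Fri: 6:19 AM–10:34 AM = 4 h 15 min
Sat: 9:11 AM–9:02 PM = 11 h 51 min; less 75 min break → 10 h 36 min
Sun: 9:52 AM–6:03 PM = 8 h 11 min; less 20 min break → 7 h 51 min
Total: 8 h 18 min + 3 h 31 min + 4 h 15 min + 10 h 36 min + 7 h 51 min = 34 h 31 min.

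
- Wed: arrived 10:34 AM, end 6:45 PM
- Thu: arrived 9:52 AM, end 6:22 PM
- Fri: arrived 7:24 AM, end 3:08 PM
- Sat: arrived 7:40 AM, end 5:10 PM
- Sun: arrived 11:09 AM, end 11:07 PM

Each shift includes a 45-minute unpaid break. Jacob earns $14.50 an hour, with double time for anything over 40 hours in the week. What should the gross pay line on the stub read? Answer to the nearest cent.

$641.87

Wed: 10:34 AM–6:45 PM = 8 h 11 min; less 45 min break → 7 h 26 min
Thu: 9:52 AM–6:22 PM = 8 h 30 min; less 45 min break → 7 h 45 min
Fri: 7:24 AM–3:08 PM = 7 h 44 min; less 45 min break → 6 h 59 min
Sat: 7:40 AM–5:10 PM = 9 h 30 min; less 45 min break → 8 h 45 min
Sun: 11:09 AM–11:07 PM = 11 h 58 min; less 45 min break → 11 h 13 min
Total worked: 42 h 8 min = 2528 min.
Regular 40 h 0 min = 2400 min at $14.50/h; overtime 2 h 8 min = 128 min at $29.00/h.
Pay = (2400 × $14.50 + 128 × $29.00) ÷ 60 = $641.87.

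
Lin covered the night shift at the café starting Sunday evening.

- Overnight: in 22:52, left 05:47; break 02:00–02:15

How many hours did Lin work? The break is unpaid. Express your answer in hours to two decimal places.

Overnight: 22:52 → midnight = 1 h 8 min; midnight → 05:47 = 5 h 47 min; span 6 h 55 min; less 15 min break → 6 h 40 min

6.67 hours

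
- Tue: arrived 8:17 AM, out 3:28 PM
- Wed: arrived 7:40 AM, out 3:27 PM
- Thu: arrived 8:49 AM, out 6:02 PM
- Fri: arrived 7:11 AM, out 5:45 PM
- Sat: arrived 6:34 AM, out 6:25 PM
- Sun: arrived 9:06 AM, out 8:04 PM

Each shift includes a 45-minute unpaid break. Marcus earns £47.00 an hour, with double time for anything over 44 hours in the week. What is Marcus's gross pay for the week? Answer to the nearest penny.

Tue: 8:17 AM–3:28 PM = 7 h 11 min; less 45 min break → 6 h 26 min
Wed: 7:40 AM–3:27 PM = 7 h 47 min; less 45 min break → 7 h 2 min
Thu: 8:49 AM–6:02 PM = 9 h 13 min; less 45 min break → 8 h 28 min
Fri: 7:11 AM–5:45 PM = 10 h 34 min; less 45 min break → 9 h 49 min
Sat: 6:34 AM–6:25 PM = 11 h 51 min; less 45 min break → 11 h 6 min
Sun: 9:06 AM–8:04 PM = 10 h 58 min; less 45 min break → 10 h 13 min
Total worked: 53 h 4 min = 3184 min.
Regular 44 h 0 min = 2640 min at £47.00/h; overtime 9 h 4 min = 544 min at £94.00/h.
Pay = (2640 × £47.00 + 544 × £94.00) ÷ 60 = £2920.27.

£2920.27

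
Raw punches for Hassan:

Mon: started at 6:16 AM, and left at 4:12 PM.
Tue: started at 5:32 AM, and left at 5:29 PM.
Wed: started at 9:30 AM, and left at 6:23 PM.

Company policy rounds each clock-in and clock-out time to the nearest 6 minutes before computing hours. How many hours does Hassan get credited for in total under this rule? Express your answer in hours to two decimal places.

Mon: in 6:16 AM→6:18 AM, out 4:12 PM→4:12 PM; 9 h 54 min
Tue: in 5:32 AM→5:30 AM, out 5:29 PM→5:30 PM; 12 h 0 min
Wed: in 9:30 AM→9:30 AM, out 6:23 PM→6:24 PM; 8 h 54 min
Total credited: 30 h 48 min.

30.80 hours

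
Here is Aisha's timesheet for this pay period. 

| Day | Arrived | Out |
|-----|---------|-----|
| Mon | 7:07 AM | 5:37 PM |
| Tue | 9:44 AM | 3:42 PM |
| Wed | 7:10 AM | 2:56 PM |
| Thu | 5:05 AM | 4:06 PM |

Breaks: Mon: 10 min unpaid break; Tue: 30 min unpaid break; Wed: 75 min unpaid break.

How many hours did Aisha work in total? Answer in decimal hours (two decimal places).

Mon: 7:07 AM–5:37 PM = 10 h 30 min; less 10 min break → 10 h 20 min
Tue: 9:44 AM–3:42 PM = 5 h 58 min; less 30 min break → 5 h 28 min
Wed: 7:10 AM–2:56 PM = 7 h 46 min; less 75 min break → 6 h 31 min
Thu: 5:05 AM–4:06 PM = 11 h 1 min
Total: 10 h 20 min + 5 h 28 min + 6 h 31 min + 11 h 1 min = 33 h 20 min.

33.33 hours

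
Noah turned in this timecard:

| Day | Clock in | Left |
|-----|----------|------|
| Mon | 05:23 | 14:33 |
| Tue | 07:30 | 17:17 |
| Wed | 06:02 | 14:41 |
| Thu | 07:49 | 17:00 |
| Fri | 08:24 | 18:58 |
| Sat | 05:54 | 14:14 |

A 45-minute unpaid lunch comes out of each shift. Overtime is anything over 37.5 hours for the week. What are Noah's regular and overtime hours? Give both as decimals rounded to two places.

Regular 37.50 hours, overtime 13.68 hours

Mon: 05:23–14:33 = 9 h 10 min; less 45 min break → 8 h 25 min
Tue: 07:30–17:17 = 9 h 47 min; less 45 min break → 9 h 2 min
Wed: 06:02–14:41 = 8 h 39 min; less 45 min break → 7 h 54 min
Thu: 07:49–17:00 = 9 h 11 min; less 45 min break → 8 h 26 min
Fri: 08:24–18:58 = 10 h 34 min; less 45 min break → 9 h 49 min
Sat: 05:54–14:14 = 8 h 20 min; less 45 min break → 7 h 35 min
Total worked: 51 h 11 min = 51.18 h.
Threshold 37.5 h → overtime 13 h 41 min, regular 37 h 30 min.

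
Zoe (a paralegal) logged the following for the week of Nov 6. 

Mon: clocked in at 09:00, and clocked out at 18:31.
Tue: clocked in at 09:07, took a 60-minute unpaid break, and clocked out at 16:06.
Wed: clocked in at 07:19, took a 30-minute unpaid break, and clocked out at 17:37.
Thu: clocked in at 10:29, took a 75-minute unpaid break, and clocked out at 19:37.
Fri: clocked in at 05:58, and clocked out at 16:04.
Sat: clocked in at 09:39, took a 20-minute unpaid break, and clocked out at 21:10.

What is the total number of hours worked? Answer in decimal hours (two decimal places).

54.47 hours

Mon: 09:00–18:31 = 9 h 31 min
Tue: 09:07–16:06 = 6 h 59 min; less 60 min break → 5 h 59 min
Wed: 07:19–17:37 = 10 h 18 min; less 30 min break → 9 h 48 min
Thu: 10:29–19:37 = 9 h 8 min; less 75 min break → 7 h 53 min
Fri: 05:58–16:04 = 10 h 6 min
Sat: 09:39–21:10 = 11 h 31 min; less 20 min break → 11 h 11 min
Total: 9 h 31 min + 5 h 59 min + 9 h 48 min + 7 h 53 min + 10 h 6 min + 11 h 11 min = 54 h 28 min.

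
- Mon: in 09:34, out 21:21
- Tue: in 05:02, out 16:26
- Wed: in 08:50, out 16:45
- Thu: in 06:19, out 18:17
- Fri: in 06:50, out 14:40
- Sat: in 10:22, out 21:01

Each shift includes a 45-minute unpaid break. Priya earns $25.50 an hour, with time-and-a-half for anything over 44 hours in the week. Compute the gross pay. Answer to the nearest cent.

Mon: 09:34–21:21 = 11 h 47 min; less 45 min break → 11 h 2 min
Tue: 05:02–16:26 = 11 h 24 min; less 45 min break → 10 h 39 min
Wed: 08:50–16:45 = 7 h 55 min; less 45 min break → 7 h 10 min
Thu: 06:19–18:17 = 11 h 58 min; less 45 min break → 11 h 13 min
Fri: 06:50–14:40 = 7 h 50 min; less 45 min break → 7 h 5 min
Sat: 10:22–21:01 = 10 h 39 min; less 45 min break → 9 h 54 min
Total worked: 57 h 3 min = 3423 min.
Regular 44 h 0 min = 2640 min at $25.50/h; overtime 13 h 3 min = 783 min at $38.25/h.
Pay = (2640 × $25.50 + 783 × $38.25) ÷ 60 = $1621.16.

$1621.16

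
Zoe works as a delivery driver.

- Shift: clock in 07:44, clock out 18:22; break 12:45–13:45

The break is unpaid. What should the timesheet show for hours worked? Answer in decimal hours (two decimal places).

9.63 hours

Shift: 07:44–18:22 = 10 h 38 min; less 60 min break → 9 h 38 min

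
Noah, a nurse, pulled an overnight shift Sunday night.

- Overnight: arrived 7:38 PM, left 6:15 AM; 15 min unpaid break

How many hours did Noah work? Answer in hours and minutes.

Overnight: 7:38 PM → midnight = 4 h 22 min; midnight → 6:15 AM = 6 h 15 min; span 10 h 37 min; less 15 min break → 10 h 22 min

10 h 22 min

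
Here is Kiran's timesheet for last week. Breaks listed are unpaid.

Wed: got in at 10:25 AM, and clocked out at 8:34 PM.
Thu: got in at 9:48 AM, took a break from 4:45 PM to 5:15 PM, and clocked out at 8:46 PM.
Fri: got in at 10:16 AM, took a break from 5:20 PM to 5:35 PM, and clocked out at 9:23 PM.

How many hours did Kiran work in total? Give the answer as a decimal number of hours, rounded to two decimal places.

Wed: 10:25 AM–8:34 PM = 10 h 9 min
Thu: 9:48 AM–8:46 PM = 10 h 58 min; less 30 min break → 10 h 28 min
Fri: 10:16 AM–9:23 PM = 11 h 7 min; less 15 min break → 10 h 52 min
Total: 10 h 9 min + 10 h 28 min + 10 h 52 min = 31 h 29 min.

31.48 hours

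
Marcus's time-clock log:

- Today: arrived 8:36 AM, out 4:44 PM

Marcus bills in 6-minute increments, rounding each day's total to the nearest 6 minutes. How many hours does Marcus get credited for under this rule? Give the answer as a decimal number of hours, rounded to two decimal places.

8.10 hours

Today: 8:36 AM–4:44 PM = 8 h 8 min → rounds to 8 h 6 min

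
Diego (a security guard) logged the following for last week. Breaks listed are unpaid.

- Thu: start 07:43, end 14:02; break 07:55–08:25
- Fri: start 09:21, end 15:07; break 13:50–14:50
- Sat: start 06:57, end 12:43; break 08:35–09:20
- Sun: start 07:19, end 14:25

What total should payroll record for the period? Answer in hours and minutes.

22 h 42 min

Thu: 07:43–14:02 = 6 h 19 min; less 30 min break → 5 h 49 min
Fri: 09:21–15:07 = 5 h 46 min; less 60 min break → 4 h 46 min
Sat: 06:57–12:43 = 5 h 46 min; less 45 min break → 5 h 1 min
Sun: 07:19–14:25 = 7 h 6 min
Total: 5 h 49 min + 4 h 46 min + 5 h 1 min + 7 h 6 min = 22 h 42 min.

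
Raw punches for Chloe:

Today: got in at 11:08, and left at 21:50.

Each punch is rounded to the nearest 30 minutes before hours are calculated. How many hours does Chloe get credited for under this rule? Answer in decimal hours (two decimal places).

Today: in 11:08→11:00, out 21:50→22:00; 11 h 0 min

11.00 hours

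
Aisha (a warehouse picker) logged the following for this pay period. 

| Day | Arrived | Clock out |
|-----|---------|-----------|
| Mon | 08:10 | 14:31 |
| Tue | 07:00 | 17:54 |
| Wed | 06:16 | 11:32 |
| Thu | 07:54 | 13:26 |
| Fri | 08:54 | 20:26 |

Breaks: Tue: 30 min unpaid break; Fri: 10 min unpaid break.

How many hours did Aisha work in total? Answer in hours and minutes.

Mon: 08:10–14:31 = 6 h 21 min
Tue: 07:00–17:54 = 10 h 54 min; less 30 min break → 10 h 24 min
Wed: 06:16–11:32 = 5 h 16 min
Thu: 07:54–13:26 = 5 h 32 min
Fri: 08:54–20:26 = 11 h 32 min; less 10 min break → 11 h 22 min
Total: 6 h 21 min + 10 h 24 min + 5 h 16 min + 5 h 32 min + 11 h 22 min = 38 h 55 min.

38 h 55 min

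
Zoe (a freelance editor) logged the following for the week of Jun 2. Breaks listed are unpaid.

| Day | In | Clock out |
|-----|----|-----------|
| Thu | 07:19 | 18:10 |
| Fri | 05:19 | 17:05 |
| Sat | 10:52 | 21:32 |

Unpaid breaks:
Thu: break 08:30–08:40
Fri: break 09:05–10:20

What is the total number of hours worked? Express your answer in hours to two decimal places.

31.87 hours

Thu: 07:19–18:10 = 10 h 51 min; less 10 min break → 10 h 41 min
Fri: 05:19–17:05 = 11 h 46 min; less 75 min break → 10 h 31 min
Sat: 10:52–21:32 = 10 h 40 min
Total: 10 h 41 min + 10 h 31 min + 10 h 40 min = 31 h 52 min.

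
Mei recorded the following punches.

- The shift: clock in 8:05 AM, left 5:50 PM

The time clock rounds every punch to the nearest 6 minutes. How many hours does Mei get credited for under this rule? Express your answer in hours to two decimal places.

9.70 hours

The shift: in 8:05 AM→8:06 AM, out 5:50 PM→5:48 PM; 9 h 42 min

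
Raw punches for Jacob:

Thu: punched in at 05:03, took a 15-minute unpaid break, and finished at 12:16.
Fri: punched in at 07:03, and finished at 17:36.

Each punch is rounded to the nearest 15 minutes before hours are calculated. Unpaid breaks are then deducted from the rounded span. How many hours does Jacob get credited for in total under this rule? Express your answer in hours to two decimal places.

17.50 hours

Thu: in 05:03→05:00, out 12:16→12:15; 7 h 15 min − 15 min = 7 h 0 min
Fri: in 07:03→07:00, out 17:36→17:30; 10 h 30 min
Total credited: 17 h 30 min.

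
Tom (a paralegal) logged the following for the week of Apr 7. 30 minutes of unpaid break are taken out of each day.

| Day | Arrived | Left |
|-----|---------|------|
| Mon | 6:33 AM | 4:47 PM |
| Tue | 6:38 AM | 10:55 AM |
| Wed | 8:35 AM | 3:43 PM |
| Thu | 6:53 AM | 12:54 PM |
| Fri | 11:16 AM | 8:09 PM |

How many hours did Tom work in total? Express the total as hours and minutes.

34 h 3 min

Mon: 6:33 AM–4:47 PM = 10 h 14 min; less 30 min break → 9 h 44 min
Tue: 6:38 AM–10:55 AM = 4 h 17 min; less 30 min break → 3 h 47 min
Wed: 8:35 AM–3:43 PM = 7 h 8 min; less 30 min break → 6 h 38 min
Thu: 6:53 AM–12:54 PM = 6 h 1 min; less 30 min break → 5 h 31 min
Fri: 11:16 AM–8:09 PM = 8 h 53 min; less 30 min break → 8 h 23 min
Total: 9 h 44 min + 3 h 47 min + 6 h 38 min + 5 h 31 min + 8 h 23 min = 34 h 3 min.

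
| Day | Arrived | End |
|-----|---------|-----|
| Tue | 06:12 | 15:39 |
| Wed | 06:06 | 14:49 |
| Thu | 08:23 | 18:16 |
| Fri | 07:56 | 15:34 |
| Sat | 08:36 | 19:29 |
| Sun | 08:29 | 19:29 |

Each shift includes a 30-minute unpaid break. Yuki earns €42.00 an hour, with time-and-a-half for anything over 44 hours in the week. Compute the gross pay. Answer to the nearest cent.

Tue: 06:12–15:39 = 9 h 27 min; less 30 min break → 8 h 57 min
Wed: 06:06–14:49 = 8 h 43 min; less 30 min break → 8 h 13 min
Thu: 08:23–18:16 = 9 h 53 min; less 30 min break → 9 h 23 min
Fri: 07:56–15:34 = 7 h 38 min; less 30 min break → 7 h 8 min
Sat: 08:36–19:29 = 10 h 53 min; less 30 min break → 10 h 23 min
Sun: 08:29–19:29 = 11 h 0 min; less 30 min break → 10 h 30 min
Total worked: 54 h 34 min = 3274 min.
Regular 44 h 0 min = 2640 min at €42.00/h; overtime 10 h 34 min = 634 min at €63.00/h.
Pay = (2640 × €42.00 + 634 × €63.00) ÷ 60 = €2513.70.

€2513.70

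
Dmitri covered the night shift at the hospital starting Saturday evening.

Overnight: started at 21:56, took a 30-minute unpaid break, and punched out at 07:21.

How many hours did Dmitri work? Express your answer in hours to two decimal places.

8.92 hours

Overnight: 21:56 → midnight = 2 h 4 min; midnight → 07:21 = 7 h 21 min; span 9 h 25 min; less 30 min break → 8 h 55 min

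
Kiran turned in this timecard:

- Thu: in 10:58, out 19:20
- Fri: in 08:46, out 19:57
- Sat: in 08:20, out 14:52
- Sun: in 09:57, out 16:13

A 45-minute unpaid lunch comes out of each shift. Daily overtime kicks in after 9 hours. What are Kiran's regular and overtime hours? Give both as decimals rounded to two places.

Regular 27.92 hours, overtime 1.43 hours

Thu: 10:58–19:20 = 8 h 22 min; less 45 min break → 7 h 37 min
Fri: 08:46–19:57 = 11 h 11 min; less 45 min break → 10 h 26 min
Sat: 08:20–14:52 = 6 h 32 min; less 45 min break → 5 h 47 min
Sun: 09:57–16:13 = 6 h 16 min; less 45 min break → 5 h 31 min
Thu reg 7 h 37 min / OT 0 h 0 min; Fri reg 9 h 0 min / OT 1 h 26 min; Sat reg 5 h 47 min / OT 0 h 0 min; Sun reg 5 h 31 min / OT 0 h 0 min.
Totals: regular 27 h 55 min, overtime 1 h 26 min.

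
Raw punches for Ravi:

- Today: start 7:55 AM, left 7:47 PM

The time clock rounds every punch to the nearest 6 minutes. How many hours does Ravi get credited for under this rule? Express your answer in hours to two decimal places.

Today: in 7:55 AM→7:54 AM, out 7:47 PM→7:48 PM; 11 h 54 min

11.90 hours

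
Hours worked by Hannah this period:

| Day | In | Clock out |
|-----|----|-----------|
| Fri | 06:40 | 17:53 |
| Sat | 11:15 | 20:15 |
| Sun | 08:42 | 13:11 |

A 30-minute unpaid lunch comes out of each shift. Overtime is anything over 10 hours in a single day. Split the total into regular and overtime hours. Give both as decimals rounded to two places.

Regular 22.48 hours, overtime 0.72 hours

Fri: 06:40–17:53 = 11 h 13 min; less 30 min break → 10 h 43 min
Sat: 11:15–20:15 = 9 h 0 min; less 30 min break → 8 h 30 min
Sun: 08:42–13:11 = 4 h 29 min; less 30 min break → 3 h 59 min
Fri reg 10 h 0 min / OT 0 h 43 min; Sat reg 8 h 30 min / OT 0 h 0 min; Sun reg 3 h 59 min / OT 0 h 0 min.
Totals: regular 22 h 29 min, overtime 0 h 43 min.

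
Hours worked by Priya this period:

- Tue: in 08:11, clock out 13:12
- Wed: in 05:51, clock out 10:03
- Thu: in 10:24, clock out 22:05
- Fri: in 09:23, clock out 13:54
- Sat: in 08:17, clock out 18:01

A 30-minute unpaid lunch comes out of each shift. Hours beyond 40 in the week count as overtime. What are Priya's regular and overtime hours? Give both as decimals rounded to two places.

Tue: 08:11–13:12 = 5 h 1 min; less 30 min break → 4 h 31 min
Wed: 05:51–10:03 = 4 h 12 min; less 30 min break → 3 h 42 min
Thu: 10:24–22:05 = 11 h 41 min; less 30 min break → 11 h 11 min
Fri: 09:23–13:54 = 4 h 31 min; less 30 min break → 4 h 1 min
Sat: 08:17–18:01 = 9 h 44 min; less 30 min break → 9 h 14 min
Total worked: 32 h 39 min = 32.65 h.
Threshold 40 h → overtime 0 h 0 min, regular 32 h 39 min.

Regular 32.65 hours, overtime 0.00 hours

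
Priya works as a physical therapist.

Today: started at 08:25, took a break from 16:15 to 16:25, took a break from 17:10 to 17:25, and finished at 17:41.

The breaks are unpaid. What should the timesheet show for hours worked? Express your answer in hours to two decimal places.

Today: 08:25–17:41 = 9 h 16 min; less 25 min break → 8 h 51 min

8.85 hours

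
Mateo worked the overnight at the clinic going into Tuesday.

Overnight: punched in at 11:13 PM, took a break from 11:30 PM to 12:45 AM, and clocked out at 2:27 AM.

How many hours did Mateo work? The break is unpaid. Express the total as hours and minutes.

Overnight: 11:13 PM → midnight = 0 h 47 min; midnight → 2:27 AM = 2 h 27 min; span 3 h 14 min; less 75 min break → 1 h 59 min

1 h 59 min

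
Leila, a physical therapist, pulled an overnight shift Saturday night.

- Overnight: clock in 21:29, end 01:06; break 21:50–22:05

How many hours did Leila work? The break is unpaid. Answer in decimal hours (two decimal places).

Overnight: 21:29 → midnight = 2 h 31 min; midnight → 01:06 = 1 h 6 min; span 3 h 37 min; less 15 min break → 3 h 22 min

3.37 hours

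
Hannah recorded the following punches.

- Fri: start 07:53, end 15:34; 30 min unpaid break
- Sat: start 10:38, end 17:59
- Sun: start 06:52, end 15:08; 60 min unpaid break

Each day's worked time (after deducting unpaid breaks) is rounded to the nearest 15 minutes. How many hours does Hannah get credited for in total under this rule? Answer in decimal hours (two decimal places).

21.75 hours

Fri: 07:53–15:34 = 7 h 41 min − 30 min = 7 h 11 min → rounds to 7 h 15 min
Sat: 10:38–17:59 = 7 h 21 min → rounds to 7 h 15 min
Sun: 06:52–15:08 = 8 h 16 min − 60 min = 7 h 16 min → rounds to 7 h 15 min
Total credited: 21 h 45 min.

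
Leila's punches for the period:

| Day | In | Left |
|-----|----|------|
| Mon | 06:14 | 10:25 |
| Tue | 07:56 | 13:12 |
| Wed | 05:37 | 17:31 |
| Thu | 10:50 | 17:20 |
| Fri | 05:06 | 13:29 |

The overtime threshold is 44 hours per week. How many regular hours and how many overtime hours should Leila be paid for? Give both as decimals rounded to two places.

Mon: 06:14–10:25 = 4 h 11 min
Tue: 07:56–13:12 = 5 h 16 min
Wed: 05:37–17:31 = 11 h 54 min
Thu: 10:50–17:20 = 6 h 30 min
Fri: 05:06–13:29 = 8 h 23 min
Total worked: 36 h 14 min = 36.23 h.
Threshold 44 h → overtime 0 h 0 min, regular 36 h 14 min.

Regular 36.23 hours, overtime 0.00 hours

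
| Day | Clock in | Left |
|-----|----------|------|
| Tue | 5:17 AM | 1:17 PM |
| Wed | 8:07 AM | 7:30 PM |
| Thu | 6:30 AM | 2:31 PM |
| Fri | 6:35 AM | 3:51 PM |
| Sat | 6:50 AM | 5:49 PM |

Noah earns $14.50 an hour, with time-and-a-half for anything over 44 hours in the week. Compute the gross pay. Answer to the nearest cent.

$717.39

Tue: 5:17 AM–1:17 PM = 8 h 0 min
Wed: 8:07 AM–7:30 PM = 11 h 23 min
Thu: 6:30 AM–2:31 PM = 8 h 1 min
Fri: 6:35 AM–3:51 PM = 9 h 16 min
Sat: 6:50 AM–5:49 PM = 10 h 59 min
Total worked: 47 h 39 min = 2859 min.
Regular 44 h 0 min = 2640 min at $14.50/h; overtime 3 h 39 min = 219 min at $21.75/h.
Pay = (2640 × $14.50 + 219 × $21.75) ÷ 60 = $717.39.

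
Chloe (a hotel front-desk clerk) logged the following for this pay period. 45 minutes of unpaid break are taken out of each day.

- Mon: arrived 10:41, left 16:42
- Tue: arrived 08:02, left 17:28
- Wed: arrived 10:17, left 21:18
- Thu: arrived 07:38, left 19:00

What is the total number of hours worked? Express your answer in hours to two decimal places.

34.83 hours

Mon: 10:41–16:42 = 6 h 1 min; less 45 min break → 5 h 16 min
Tue: 08:02–17:28 = 9 h 26 min; less 45 min break → 8 h 41 min
Wed: 10:17–21:18 = 11 h 1 min; less 45 min break → 10 h 16 min
Thu: 07:38–19:00 = 11 h 22 min; less 45 min break → 10 h 37 min
Total: 5 h 16 min + 8 h 41 min + 10 h 16 min + 10 h 37 min = 34 h 50 min.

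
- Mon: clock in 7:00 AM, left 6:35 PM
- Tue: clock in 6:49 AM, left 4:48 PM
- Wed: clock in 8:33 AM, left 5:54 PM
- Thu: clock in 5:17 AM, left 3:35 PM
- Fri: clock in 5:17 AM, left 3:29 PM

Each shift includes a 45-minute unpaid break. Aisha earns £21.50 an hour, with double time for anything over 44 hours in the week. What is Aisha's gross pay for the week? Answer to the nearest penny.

£1103.67

Mon: 7:00 AM–6:35 PM = 11 h 35 min; less 45 min break → 10 h 50 min
Tue: 6:49 AM–4:48 PM = 9 h 59 min; less 45 min break → 9 h 14 min
Wed: 8:33 AM–5:54 PM = 9 h 21 min; less 45 min break → 8 h 36 min
Thu: 5:17 AM–3:35 PM = 10 h 18 min; less 45 min break → 9 h 33 min
Fri: 5:17 AM–3:29 PM = 10 h 12 min; less 45 min break → 9 h 27 min
Total worked: 47 h 40 min = 2860 min.
Regular 44 h 0 min = 2640 min at £21.50/h; overtime 3 h 40 min = 220 min at £43.00/h.
Pay = (2640 × £21.50 + 220 × £43.00) ÷ 60 = £1103.67.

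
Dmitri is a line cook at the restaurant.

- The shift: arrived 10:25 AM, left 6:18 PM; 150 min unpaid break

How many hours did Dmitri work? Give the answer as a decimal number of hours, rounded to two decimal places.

5.38 hours

The shift: 10:25 AM–6:18 PM = 7 h 53 min; less 150 min break → 5 h 23 min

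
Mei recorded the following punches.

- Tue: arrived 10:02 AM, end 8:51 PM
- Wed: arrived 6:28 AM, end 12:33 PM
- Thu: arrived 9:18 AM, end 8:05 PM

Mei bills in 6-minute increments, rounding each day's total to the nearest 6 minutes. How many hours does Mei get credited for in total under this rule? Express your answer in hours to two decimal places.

Tue: 10:02 AM–8:51 PM = 10 h 49 min → rounds to 10 h 48 min
Wed: 6:28 AM–12:33 PM = 6 h 5 min → rounds to 6 h 6 min
Thu: 9:18 AM–8:05 PM = 10 h 47 min → rounds to 10 h 48 min
Total credited: 27 h 42 min.

27.70 hours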